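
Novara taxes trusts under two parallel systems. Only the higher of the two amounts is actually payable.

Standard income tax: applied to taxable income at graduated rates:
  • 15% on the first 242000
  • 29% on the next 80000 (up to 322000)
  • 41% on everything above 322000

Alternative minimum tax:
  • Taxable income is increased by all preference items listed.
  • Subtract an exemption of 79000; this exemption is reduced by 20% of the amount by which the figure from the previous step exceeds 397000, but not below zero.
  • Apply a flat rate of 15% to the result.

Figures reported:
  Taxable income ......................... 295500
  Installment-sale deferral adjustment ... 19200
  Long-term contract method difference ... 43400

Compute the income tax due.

51815

Alternative minimum tax:
  Adjusted income: 295500 + 19200 + 43400 = 358100
  Exemption: 358100 ≤ 397000, so full 79000 applies
  Base: 358100 − 79000 = 279100
  279100 × 15% = 41865

Standard income tax:
  242000 × 15% = 36300
  53500 × 29% = 15515
  → 51815

51815 > 41865, so the standard income tax governs.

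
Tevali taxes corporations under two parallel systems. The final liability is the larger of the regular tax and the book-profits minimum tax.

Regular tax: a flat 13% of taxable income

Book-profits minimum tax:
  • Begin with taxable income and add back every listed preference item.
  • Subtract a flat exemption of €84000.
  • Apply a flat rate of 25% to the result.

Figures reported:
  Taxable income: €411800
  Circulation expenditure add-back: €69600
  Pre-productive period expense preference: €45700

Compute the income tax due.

€110775

Book-profits minimum tax:
  Adjusted income: €411800 + €69600 + €45700 = €527100
  Less exemption €84000 → base €443100
  €443100 × 25% = €110775

Regular tax:
  €411800 × 13% = €53534

€110775 > €53534, so the book-profits minimum tax is the binding amount.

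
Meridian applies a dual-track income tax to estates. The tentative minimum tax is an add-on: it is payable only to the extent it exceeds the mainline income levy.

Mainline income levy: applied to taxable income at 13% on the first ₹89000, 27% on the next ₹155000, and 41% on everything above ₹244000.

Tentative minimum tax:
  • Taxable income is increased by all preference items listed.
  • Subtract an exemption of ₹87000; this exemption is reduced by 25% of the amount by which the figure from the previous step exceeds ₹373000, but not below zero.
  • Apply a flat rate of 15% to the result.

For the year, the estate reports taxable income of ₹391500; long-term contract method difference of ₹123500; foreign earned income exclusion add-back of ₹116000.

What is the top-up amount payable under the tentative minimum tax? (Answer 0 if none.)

Mainline income levy:
  ₹89000 × 13% = ₹11570
  ₹155000 × 27% = ₹41850
  ₹147500 × 41% = ₹60475
  → ₹113895

Tentative minimum tax:
  Adjusted income: ₹391500 + ₹123500 + ₹116000 = ₹631000
  Exemption: ₹87000 − 25% × (₹631000 − ₹373000) = ₹87000 − ₹64500 = ₹22500
  Base: ₹631000 − ₹22500 = ₹608500
  ₹608500 × 15% = ₹91275

₹91275 ≤ ₹113895, so no add-on is due.

₹0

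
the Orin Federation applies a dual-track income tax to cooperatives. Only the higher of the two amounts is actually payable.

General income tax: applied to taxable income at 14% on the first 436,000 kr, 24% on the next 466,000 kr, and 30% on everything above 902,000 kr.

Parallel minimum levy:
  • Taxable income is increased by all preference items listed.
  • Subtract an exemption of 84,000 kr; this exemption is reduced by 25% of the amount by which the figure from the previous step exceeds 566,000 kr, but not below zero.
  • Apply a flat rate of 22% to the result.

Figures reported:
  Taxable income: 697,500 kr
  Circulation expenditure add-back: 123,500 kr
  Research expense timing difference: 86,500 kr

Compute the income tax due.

199,650 kr

Parallel minimum levy:
  Adjusted income: 697,500 kr + 123,500 kr + 86,500 kr = 907,500 kr
  Exemption: 25% × (907,500 kr − 566,000 kr) = 85,375 kr ≥ 84,000 kr, so the exemption is fully phased out
  Base: 907,500 kr − 0 kr = 907,500 kr
  907,500 kr × 22% = 199,650 kr

General income tax:
  436,000 kr × 14% = 61,040 kr
  261,500 kr × 24% = 62,760 kr
  → 123,800 kr

199,650 kr > 123,800 kr, so the parallel minimum levy is the binding amount.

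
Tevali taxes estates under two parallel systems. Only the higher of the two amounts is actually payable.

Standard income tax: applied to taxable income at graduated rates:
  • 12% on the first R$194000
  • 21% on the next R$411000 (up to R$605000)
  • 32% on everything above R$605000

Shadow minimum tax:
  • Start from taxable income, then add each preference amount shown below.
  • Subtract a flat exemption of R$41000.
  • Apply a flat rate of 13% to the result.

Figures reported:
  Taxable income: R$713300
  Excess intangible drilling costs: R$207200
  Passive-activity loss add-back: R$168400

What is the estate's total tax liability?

Standard income tax:
  R$194000 × 12% = R$23280
  R$411000 × 21% = R$86310
  R$108300 × 32% = R$34656
  → R$144246

Shadow minimum tax:
  Adjusted income: R$713300 + R$207200 + R$168400 = R$1088900
  Less exemption R$41000 → base R$1047900
  R$1047900 × 13% = R$136227

R$144246 > R$136227, so the standard income tax governs.

R$144246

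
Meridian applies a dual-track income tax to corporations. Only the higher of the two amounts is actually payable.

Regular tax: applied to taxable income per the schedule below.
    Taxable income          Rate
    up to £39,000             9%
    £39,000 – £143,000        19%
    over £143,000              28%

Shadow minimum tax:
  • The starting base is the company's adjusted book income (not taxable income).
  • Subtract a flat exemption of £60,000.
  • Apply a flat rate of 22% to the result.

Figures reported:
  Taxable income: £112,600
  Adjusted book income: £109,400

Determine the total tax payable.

Regular tax:
  £39,000 × 9% = £3,510
  £73,600 × 19% = £13,984
  → £17,494

Shadow minimum tax:
  Base (adjusted book income): £109,400
  Less exemption £60,000 → base £49,400
  £49,400 × 22% = £10,868

£17,494 > £10,868, so the regular tax governs.

£17,494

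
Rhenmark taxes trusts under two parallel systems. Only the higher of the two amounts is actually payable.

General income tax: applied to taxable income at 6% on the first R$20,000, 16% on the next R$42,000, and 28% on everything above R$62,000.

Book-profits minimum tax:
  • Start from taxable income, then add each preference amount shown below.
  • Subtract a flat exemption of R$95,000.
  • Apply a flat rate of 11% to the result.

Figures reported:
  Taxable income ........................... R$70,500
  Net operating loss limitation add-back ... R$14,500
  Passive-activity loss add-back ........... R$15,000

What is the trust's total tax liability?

R$10,300

General income tax:
  R$20,000 × 6% = R$1,200
  R$42,000 × 16% = R$6,720
  R$8,500 × 28% = R$2,380
  → R$10,300

Book-profits minimum tax:
  Adjusted income: R$70,500 + R$14,500 + R$15,000 = R$100,000
  Less exemption R$95,000 → base R$5,000
  R$5,000 × 11% = R$550

R$10,300 > R$550, so the general income tax governs.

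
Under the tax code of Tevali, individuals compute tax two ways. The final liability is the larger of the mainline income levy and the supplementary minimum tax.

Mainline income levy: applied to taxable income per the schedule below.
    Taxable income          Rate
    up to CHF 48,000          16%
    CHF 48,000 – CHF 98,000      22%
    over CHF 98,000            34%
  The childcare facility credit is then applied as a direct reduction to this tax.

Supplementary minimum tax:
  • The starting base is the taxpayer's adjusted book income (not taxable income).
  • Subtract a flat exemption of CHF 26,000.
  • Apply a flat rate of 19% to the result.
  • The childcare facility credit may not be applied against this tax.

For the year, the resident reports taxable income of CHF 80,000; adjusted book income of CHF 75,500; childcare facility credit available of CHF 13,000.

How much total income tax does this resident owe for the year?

CHF 9,405

Mainline income levy:
  CHF 48,000 × 16% = CHF 7,680
  CHF 32,000 × 22% = CHF 7,040
  → CHF 14,720
  Less childcare facility credit CHF 13,000 → CHF 1,720

Supplementary minimum tax:
  Base (adjusted book income): CHF 75,500
  Less exemption CHF 26,000 → base CHF 49,500
  CHF 49,500 × 19% = CHF 9,405

CHF 9,405 > CHF 1,720, so the supplementary minimum tax is the binding amount.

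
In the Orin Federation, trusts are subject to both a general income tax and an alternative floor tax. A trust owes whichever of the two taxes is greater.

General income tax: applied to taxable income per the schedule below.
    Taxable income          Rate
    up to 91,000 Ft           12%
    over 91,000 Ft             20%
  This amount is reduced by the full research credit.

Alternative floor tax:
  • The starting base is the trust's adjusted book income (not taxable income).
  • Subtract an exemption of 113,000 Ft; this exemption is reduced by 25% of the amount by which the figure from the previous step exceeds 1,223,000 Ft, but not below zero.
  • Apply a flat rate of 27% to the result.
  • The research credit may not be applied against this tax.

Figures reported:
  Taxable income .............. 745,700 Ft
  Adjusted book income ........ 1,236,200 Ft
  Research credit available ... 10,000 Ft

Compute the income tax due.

General income tax:
  91,000 Ft × 12% = 10,920 Ft
  654,700 Ft × 20% = 130,940 Ft
  → 141,860 Ft
  Less research credit 10,000 Ft → 131,860 Ft

Alternative floor tax:
  Base (adjusted book income): 1,236,200 Ft
  Exemption: 113,000 Ft − 25% × (1,236,200 Ft − 1,223,000 Ft) = 113,000 Ft − 3,300 Ft = 109,700 Ft
  Base: 1,236,200 Ft − 109,700 Ft = 1,126,500 Ft
  1,126,500 Ft × 27% = 304,155 Ft

304,155 Ft > 131,860 Ft, so the alternative floor tax is the binding amount.

304,155 Ft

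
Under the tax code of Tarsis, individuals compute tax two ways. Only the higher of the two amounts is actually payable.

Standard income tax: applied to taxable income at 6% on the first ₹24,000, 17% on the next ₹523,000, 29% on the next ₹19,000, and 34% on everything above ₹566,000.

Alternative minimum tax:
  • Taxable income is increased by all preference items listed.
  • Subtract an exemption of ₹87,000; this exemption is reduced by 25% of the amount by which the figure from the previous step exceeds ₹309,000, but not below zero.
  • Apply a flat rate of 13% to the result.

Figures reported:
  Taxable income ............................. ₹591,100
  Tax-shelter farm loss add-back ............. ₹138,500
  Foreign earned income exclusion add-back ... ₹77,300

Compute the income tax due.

₹104,897

Alternative minimum tax:
  Adjusted income: ₹591,100 + ₹138,500 + ₹77,300 = ₹806,900
  Exemption: 25% × (₹806,900 − ₹309,000) = ₹124,475 ≥ ₹87,000, so the exemption is fully phased out
  Base: ₹806,900 − ₹0 = ₹806,900
  ₹806,900 × 13% = ₹104,897

Standard income tax:
  ₹24,000 × 6% = ₹1,440
  ₹523,000 × 17% = ₹88,910
  ₹19,000 × 29% = ₹5,510
  ₹25,100 × 34% = ₹8,534
  → ₹104,394

₹104,897 > ₹104,394, so the alternative minimum tax is the binding amount.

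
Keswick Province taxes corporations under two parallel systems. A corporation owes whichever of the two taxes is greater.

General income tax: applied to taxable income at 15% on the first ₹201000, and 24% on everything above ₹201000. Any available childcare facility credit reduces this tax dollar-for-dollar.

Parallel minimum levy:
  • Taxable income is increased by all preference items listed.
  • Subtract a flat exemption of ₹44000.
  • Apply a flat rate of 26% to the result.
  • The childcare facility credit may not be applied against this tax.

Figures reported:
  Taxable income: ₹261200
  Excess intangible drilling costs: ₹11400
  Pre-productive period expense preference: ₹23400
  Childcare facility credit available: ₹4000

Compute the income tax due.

Parallel minimum levy:
  Adjusted income: ₹261200 + ₹11400 + ₹23400 = ₹296000
  Less exemption ₹44000 → base ₹252000
  ₹252000 × 26% = ₹65520

General income tax:
  ₹201000 × 15% = ₹30150
  ₹60200 × 24% = ₹14448
  → ₹44598
  Less childcare facility credit ₹4000 → ₹40598

₹65520 > ₹40598, so the parallel minimum levy is the binding amount.

₹65520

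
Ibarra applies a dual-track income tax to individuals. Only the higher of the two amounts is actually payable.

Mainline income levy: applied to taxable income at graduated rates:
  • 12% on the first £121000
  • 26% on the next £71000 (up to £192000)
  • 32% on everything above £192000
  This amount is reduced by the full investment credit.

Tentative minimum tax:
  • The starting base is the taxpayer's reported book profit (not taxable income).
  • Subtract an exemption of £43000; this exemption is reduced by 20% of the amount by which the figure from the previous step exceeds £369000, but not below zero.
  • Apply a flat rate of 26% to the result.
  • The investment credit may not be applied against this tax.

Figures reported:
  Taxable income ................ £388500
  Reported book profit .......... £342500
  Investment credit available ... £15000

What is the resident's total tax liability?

£80860

Mainline income levy:
  £121000 × 12% = £14520
  £71000 × 26% = £18460
  £196500 × 32% = £62880
  → £95860
  Less investment credit £15000 → £80860

Tentative minimum tax:
  Base (reported book profit): £342500
  Exemption: £342500 ≤ £369000, so full £43000 applies
  Base: £342500 − £43000 = £299500
  £299500 × 26% = £77870

£80860 > £77870, so the mainline income levy governs.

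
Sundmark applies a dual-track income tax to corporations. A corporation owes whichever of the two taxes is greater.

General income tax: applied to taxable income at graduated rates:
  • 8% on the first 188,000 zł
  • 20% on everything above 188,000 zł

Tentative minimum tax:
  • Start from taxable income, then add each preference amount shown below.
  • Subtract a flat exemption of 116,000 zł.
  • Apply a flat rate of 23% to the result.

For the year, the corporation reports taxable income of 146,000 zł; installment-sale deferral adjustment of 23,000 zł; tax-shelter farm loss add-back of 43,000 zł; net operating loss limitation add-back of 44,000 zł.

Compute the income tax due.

General income tax:
  146,000 zł × 8% = 11,680 zł

Tentative minimum tax:
  Adjusted income: 146,000 zł + 23,000 zł + 43,000 zł + 44,000 zł = 256,000 zł
  Less exemption 116,000 zł → base 140,000 zł
  140,000 zł × 23% = 32,200 zł

32,200 zł > 11,680 zł, so the tentative minimum tax is the binding amount.

32,200 zł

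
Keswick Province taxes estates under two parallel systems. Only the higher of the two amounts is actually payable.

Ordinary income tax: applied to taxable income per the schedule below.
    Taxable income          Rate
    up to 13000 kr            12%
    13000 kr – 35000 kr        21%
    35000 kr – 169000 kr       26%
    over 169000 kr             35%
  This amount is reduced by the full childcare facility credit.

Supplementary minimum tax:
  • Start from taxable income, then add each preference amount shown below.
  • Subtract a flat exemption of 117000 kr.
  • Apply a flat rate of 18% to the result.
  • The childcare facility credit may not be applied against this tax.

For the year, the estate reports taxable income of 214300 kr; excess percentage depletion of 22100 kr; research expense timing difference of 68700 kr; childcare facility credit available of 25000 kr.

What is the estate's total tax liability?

Ordinary income tax:
  13000 kr × 12% = 1560 kr
  22000 kr × 21% = 4620 kr
  134000 kr × 26% = 34840 kr
  45300 kr × 35% = 15855 kr
  → 56875 kr
  Less childcare facility credit 25000 kr → 31875 kr

Supplementary minimum tax:
  Adjusted income: 214300 kr + 22100 kr + 68700 kr = 305100 kr
  Less exemption 117000 kr → base 188100 kr
  188100 kr × 18% = 33858 kr

33858 kr > 31875 kr, so the supplementary minimum tax is the binding amount.

33858 kr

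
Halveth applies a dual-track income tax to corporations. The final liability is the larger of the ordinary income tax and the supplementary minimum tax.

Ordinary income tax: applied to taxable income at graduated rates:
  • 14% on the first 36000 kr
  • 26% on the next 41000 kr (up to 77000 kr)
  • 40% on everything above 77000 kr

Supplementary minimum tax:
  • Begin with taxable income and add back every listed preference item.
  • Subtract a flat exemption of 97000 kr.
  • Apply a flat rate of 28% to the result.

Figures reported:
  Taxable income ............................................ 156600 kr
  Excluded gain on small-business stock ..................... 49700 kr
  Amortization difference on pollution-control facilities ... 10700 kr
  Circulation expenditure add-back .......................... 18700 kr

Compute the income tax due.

47540 kr

Ordinary income tax:
  36000 kr × 14% = 5040 kr
  41000 kr × 26% = 10660 kr
  79600 kr × 40% = 31840 kr
  → 47540 kr

Supplementary minimum tax:
  Adjusted income: 156600 kr + 49700 kr + 10700 kr + 18700 kr = 235700 kr
  Less exemption 97000 kr → base 138700 kr
  138700 kr × 28% = 38836 kr

47540 kr > 38836 kr, so the ordinary income tax governs.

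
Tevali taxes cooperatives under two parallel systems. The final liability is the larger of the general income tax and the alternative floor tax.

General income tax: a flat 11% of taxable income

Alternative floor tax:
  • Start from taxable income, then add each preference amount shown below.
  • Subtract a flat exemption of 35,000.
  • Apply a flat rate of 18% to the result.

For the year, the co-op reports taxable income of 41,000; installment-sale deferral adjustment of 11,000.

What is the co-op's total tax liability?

General income tax:
  41,000 × 11% = 4,510

Alternative floor tax:
  Adjusted income: 41,000 + 11,000 = 52,000
  Less exemption 35,000 → base 17,000
  17,000 × 18% = 3,060

4,510 > 3,060, so the general income tax governs.

4,510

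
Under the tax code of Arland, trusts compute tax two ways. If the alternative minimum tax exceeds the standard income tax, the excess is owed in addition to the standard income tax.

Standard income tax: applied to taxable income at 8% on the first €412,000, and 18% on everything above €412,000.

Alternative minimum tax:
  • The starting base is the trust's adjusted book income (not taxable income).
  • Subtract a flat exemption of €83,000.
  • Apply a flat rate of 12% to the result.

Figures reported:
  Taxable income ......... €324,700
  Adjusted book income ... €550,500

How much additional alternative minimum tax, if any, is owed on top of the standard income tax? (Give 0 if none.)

Alternative minimum tax:
  Base (adjusted book income): €550,500
  Less exemption €83,000 → base €467,500
  €467,500 × 12% = €56,100

Standard income tax:
  €324,700 × 8% = €25,976

Excess of alternative minimum tax over standard income tax: €56,100 − €25,976 = €30,124.

€30,124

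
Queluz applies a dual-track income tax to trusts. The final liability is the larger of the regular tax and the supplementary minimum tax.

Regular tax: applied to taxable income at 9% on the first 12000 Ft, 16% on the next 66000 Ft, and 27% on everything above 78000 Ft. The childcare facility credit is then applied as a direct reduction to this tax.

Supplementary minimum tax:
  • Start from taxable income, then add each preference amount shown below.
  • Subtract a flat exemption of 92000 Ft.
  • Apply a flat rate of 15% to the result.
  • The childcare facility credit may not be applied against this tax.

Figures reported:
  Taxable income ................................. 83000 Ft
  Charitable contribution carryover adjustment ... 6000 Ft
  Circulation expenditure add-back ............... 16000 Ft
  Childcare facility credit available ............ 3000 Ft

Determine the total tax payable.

Supplementary minimum tax:
  Adjusted income: 83000 Ft + 6000 Ft + 16000 Ft = 105000 Ft
  Less exemption 92000 Ft → base 13000 Ft
  13000 Ft × 15% = 1950 Ft

Regular tax:
  12000 Ft × 9% = 1080 Ft
  66000 Ft × 16% = 10560 Ft
  5000 Ft × 27% = 1350 Ft
  → 12990 Ft
  Less childcare facility credit 3000 Ft → 9990 Ft

9990 Ft > 1950 Ft, so the regular tax governs.

9990 Ft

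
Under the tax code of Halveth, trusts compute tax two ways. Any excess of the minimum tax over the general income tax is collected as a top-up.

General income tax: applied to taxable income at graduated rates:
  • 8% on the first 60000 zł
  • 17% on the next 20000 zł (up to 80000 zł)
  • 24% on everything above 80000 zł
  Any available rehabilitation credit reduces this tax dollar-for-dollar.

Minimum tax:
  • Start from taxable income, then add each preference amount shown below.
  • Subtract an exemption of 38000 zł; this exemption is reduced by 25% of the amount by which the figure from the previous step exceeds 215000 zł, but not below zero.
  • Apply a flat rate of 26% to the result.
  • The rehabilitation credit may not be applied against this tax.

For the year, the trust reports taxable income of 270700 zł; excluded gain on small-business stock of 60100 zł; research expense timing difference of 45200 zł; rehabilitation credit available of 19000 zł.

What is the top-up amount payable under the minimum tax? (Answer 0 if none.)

Minimum tax:
  Adjusted income: 270700 zł + 60100 zł + 45200 zł = 376000 zł
  Exemption: 25% × (376000 zł − 215000 zł) = 40250 zł ≥ 38000 zł, so the exemption is fully phased out
  Base: 376000 zł − 0 zł = 376000 zł
  376000 zł × 26% = 97760 zł

General income tax:
  60000 zł × 8% = 4800 zł
  20000 zł × 17% = 3400 zł
  190700 zł × 24% = 45768 zł
  → 53968 zł
  Less rehabilitation credit 19000 zł → 34968 zł

Excess of minimum tax over general income tax: 97760 zł − 34968 zł = 62792 zł.

62792 zł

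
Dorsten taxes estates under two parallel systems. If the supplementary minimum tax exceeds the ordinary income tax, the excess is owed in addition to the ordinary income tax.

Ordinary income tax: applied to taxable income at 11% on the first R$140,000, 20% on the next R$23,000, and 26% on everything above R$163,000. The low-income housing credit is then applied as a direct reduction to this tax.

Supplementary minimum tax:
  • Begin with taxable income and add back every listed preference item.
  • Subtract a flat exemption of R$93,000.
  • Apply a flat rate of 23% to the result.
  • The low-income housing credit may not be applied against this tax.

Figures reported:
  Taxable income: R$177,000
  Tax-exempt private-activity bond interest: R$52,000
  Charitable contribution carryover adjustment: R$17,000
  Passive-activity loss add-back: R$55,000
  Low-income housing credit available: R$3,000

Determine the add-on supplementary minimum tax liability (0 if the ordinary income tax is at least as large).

R$27,200

Supplementary minimum tax:
  Adjusted income: R$177,000 + R$52,000 + R$17,000 + R$55,000 = R$301,000
  Less exemption R$93,000 → base R$208,000
  R$208,000 × 23% = R$47,840

Ordinary income tax:
  R$140,000 × 11% = R$15,400
  R$23,000 × 20% = R$4,600
  R$14,000 × 26% = R$3,640
  → R$23,640
  Less low-income housing credit R$3,000 → R$20,640

Excess of supplementary minimum tax over ordinary income tax: R$47,840 − R$20,640 = R$27,200.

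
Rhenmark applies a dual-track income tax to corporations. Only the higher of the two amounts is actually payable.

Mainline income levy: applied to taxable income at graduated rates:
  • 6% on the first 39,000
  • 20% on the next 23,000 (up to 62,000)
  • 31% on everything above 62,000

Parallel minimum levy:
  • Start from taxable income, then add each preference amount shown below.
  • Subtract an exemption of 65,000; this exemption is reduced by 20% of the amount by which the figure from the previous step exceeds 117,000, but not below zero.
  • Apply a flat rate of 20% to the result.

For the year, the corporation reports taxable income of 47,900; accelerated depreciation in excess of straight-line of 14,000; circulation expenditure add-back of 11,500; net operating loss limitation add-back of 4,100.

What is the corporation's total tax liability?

4,120

Parallel minimum levy:
  Adjusted income: 47,900 + 14,000 + 11,500 + 4,100 = 77,500
  Exemption: 77,500 ≤ 117,000, so full 65,000 applies
  Base: 77,500 − 65,000 = 12,500
  12,500 × 20% = 2,500

Mainline income levy:
  39,000 × 6% = 2,340
  8,900 × 20% = 1,780
  → 4,120

4,120 > 2,500, so the mainline income levy governs.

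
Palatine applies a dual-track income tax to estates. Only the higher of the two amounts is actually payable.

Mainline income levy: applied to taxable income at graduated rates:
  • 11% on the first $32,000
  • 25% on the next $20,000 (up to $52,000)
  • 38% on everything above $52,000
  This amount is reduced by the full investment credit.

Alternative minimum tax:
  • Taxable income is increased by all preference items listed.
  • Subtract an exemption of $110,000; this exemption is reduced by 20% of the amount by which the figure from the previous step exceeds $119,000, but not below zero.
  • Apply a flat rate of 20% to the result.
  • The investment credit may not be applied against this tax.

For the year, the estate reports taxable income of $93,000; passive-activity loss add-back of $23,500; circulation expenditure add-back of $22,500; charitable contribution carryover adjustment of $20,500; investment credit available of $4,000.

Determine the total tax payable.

Mainline income levy:
  $32,000 × 11% = $3,520
  $20,000 × 25% = $5,000
  $41,000 × 38% = $15,580
  → $24,100
  Less investment credit $4,000 → $20,100

Alternative minimum tax:
  Adjusted income: $93,000 + $23,500 + $22,500 + $20,500 = $159,500
  Exemption: $110,000 − 20% × ($159,500 − $119,000) = $110,000 − $8,100 = $101,900
  Base: $159,500 − $101,900 = $57,600
  $57,600 × 20% = $11,520

$20,100 > $11,520, so the mainline income levy governs.

$20,100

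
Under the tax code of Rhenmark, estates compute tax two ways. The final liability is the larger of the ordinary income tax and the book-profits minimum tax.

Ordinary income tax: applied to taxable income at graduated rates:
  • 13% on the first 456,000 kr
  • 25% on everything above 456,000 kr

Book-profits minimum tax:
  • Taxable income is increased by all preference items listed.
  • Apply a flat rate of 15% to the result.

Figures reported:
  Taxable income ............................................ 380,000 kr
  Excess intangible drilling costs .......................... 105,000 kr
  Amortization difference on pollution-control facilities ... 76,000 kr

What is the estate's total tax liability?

84,150 kr

Ordinary income tax:
  380,000 kr × 13% = 49,400 kr

Book-profits minimum tax:
  Adjusted income: 380,000 kr + 105,000 kr + 76,000 kr = 561,000 kr
  561,000 kr × 15% = 84,150 kr

84,150 kr > 49,400 kr, so the book-profits minimum tax is the binding amount.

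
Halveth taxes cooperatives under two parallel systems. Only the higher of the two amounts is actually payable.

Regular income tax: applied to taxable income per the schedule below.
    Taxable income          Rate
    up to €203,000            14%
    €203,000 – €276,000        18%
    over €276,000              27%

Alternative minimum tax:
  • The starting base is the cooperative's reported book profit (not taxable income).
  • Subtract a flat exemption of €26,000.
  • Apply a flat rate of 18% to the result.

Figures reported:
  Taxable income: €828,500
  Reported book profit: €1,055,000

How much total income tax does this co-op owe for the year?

Alternative minimum tax:
  Base (reported book profit): €1,055,000
  Less exemption €26,000 → base €1,029,000
  €1,029,000 × 18% = €185,220

Regular income tax:
  €203,000 × 14% = €28,420
  €73,000 × 18% = €13,140
  €552,500 × 27% = €149,175
  → €190,735

€190,735 > €185,220, so the regular income tax governs.

€190,735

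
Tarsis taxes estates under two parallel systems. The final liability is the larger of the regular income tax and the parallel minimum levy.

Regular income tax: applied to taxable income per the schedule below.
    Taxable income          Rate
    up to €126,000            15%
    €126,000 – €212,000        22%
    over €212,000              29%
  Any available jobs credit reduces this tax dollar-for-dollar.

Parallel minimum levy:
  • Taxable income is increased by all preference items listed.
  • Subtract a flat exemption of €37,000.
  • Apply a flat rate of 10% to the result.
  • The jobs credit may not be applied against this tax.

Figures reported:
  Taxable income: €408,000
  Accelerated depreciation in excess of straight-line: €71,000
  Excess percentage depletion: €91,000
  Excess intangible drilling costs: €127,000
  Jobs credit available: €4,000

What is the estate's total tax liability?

Regular income tax:
  €126,000 × 15% = €18,900
  €86,000 × 22% = €18,920
  €196,000 × 29% = €56,840
  → €94,660
  Less jobs credit €4,000 → €90,660

Parallel minimum levy:
  Adjusted income: €408,000 + €71,000 + €91,000 + €127,000 = €697,000
  Less exemption €37,000 → base €660,000
  €660,000 × 10% = €66,000

€90,660 > €66,000, so the regular income tax governs.

€90,660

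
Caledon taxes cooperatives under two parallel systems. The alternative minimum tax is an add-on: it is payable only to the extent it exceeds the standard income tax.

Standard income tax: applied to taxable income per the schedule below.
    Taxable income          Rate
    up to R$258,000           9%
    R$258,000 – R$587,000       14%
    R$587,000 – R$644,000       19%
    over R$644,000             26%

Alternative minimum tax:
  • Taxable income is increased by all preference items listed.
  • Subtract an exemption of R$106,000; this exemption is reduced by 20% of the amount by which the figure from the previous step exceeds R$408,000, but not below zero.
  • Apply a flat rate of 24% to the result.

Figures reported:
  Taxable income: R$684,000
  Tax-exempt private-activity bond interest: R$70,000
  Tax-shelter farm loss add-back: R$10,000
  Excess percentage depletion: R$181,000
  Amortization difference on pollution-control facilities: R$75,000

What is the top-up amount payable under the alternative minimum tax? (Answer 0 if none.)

R$154,290

Alternative minimum tax:
  Adjusted income: R$684,000 + R$70,000 + R$10,000 + R$181,000 + R$75,000 = R$1,020,000
  Exemption: 20% × (R$1,020,000 − R$408,000) = R$122,400 ≥ R$106,000, so the exemption is fully phased out
  Base: R$1,020,000 − R$0 = R$1,020,000
  R$1,020,000 × 24% = R$244,800

Standard income tax:
  R$258,000 × 9% = R$23,220
  R$329,000 × 14% = R$46,060
  R$57,000 × 19% = R$10,830
  R$40,000 × 26% = R$10,400
  → R$90,510

Excess of alternative minimum tax over standard income tax: R$244,800 − R$90,510 = R$154,290.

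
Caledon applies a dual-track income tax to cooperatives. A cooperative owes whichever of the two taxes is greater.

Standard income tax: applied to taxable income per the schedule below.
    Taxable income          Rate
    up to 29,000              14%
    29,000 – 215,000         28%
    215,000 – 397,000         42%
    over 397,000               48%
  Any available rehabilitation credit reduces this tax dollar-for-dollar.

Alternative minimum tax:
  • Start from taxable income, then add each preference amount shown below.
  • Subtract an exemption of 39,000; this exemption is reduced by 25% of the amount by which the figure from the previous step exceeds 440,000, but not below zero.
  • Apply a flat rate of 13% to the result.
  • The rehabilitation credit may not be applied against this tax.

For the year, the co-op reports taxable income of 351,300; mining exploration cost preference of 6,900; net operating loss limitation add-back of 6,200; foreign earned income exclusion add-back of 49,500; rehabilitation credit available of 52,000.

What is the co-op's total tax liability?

61,386

Standard income tax:
  29,000 × 14% = 4,060
  186,000 × 28% = 52,080
  136,300 × 42% = 57,246
  → 113,386
  Less rehabilitation credit 52,000 → 61,386

Alternative minimum tax:
  Adjusted income: 351,300 + 6,900 + 6,200 + 49,500 = 413,900
  Exemption: 413,900 ≤ 440,000, so full 39,000 applies
  Base: 413,900 − 39,000 = 374,900
  374,900 × 13% = 48,737

61,386 > 48,737, so the standard income tax governs.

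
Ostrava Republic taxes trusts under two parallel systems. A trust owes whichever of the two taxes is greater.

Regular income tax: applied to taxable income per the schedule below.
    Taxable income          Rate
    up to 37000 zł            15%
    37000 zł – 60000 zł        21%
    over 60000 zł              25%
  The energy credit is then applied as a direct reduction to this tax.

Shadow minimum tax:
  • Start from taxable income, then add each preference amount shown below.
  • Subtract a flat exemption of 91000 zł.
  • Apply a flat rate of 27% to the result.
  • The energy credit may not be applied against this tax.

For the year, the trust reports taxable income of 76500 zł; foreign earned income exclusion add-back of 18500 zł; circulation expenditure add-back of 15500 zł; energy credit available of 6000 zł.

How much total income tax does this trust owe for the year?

Regular income tax:
  37000 zł × 15% = 5550 zł
  23000 zł × 21% = 4830 zł
  16500 zł × 25% = 4125 zł
  → 14505 zł
  Less energy credit 6000 zł → 8505 zł

Shadow minimum tax:
  Adjusted income: 76500 zł + 18500 zł + 15500 zł = 110500 zł
  Less exemption 91000 zł → base 19500 zł
  19500 zł × 27% = 5265 zł

8505 zł > 5265 zł, so the regular income tax governs.

8505 zł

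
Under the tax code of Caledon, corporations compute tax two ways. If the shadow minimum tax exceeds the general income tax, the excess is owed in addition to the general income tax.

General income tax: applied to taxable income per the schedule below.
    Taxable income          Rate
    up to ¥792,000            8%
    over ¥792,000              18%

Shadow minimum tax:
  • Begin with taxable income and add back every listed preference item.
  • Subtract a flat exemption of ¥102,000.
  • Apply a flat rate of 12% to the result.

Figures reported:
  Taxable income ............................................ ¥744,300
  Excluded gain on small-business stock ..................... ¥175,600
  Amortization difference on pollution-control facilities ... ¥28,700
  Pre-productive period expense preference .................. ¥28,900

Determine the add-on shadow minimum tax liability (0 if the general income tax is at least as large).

General income tax:
  ¥744,300 × 8% = ¥59,544

Shadow minimum tax:
  Adjusted income: ¥744,300 + ¥175,600 + ¥28,700 + ¥28,900 = ¥977,500
  Less exemption ¥102,000 → base ¥875,500
  ¥875,500 × 12% = ¥105,060

Excess of shadow minimum tax over general income tax: ¥105,060 − ¥59,544 = ¥45,516.

¥45,516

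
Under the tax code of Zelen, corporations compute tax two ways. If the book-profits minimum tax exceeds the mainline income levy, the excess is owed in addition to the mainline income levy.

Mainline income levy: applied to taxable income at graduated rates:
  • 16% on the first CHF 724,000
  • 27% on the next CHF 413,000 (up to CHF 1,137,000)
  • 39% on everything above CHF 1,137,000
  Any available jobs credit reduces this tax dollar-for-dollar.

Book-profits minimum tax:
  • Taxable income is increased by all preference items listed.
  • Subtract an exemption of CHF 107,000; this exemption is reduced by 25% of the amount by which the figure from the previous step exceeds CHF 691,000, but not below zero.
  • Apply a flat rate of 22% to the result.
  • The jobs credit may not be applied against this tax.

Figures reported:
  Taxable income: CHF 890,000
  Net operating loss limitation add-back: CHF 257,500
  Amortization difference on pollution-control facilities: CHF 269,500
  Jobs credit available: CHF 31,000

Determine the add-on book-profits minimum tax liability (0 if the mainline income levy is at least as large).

CHF 182,080

Mainline income levy:
  CHF 724,000 × 16% = CHF 115,840
  CHF 166,000 × 27% = CHF 44,820
  → CHF 160,660
  Less jobs credit CHF 31,000 → CHF 129,660

Book-profits minimum tax:
  Adjusted income: CHF 890,000 + CHF 257,500 + CHF 269,500 = CHF 1,417,000
  Exemption: 25% × (CHF 1,417,000 − CHF 691,000) = CHF 181,500 ≥ CHF 107,000, so the exemption is fully phased out
  Base: CHF 1,417,000 − CHF 0 = CHF 1,417,000
  CHF 1,417,000 × 22% = CHF 311,740

Excess of book-profits minimum tax over mainline income levy: CHF 311,740 − CHF 129,660 = CHF 182,080.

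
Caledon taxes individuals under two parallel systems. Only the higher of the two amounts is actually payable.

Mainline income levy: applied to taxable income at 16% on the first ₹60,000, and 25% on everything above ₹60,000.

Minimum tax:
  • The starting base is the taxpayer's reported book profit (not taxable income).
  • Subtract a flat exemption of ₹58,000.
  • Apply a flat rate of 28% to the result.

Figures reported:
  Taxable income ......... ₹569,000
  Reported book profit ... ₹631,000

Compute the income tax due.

Minimum tax:
  Base (reported book profit): ₹631,000
  Less exemption ₹58,000 → base ₹573,000
  ₹573,000 × 28% = ₹160,440

Mainline income levy:
  ₹60,000 × 16% = ₹9,600
  ₹509,000 × 25% = ₹127,250
  → ₹136,850

₹160,440 > ₹136,850, so the minimum tax is the binding amount.

₹160,440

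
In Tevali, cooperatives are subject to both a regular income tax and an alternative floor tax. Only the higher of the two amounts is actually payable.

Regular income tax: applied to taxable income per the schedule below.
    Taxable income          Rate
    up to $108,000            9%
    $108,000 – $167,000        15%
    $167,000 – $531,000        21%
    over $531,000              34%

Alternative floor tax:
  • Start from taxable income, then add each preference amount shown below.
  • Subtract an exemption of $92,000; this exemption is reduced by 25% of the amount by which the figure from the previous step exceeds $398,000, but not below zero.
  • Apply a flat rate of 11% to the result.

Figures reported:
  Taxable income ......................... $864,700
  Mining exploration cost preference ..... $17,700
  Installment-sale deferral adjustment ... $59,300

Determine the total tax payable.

$208,468

Regular income tax:
  $108,000 × 9% = $9,720
  $59,000 × 15% = $8,850
  $364,000 × 21% = $76,440
  $333,700 × 34% = $113,458
  → $208,468

Alternative floor tax:
  Adjusted income: $864,700 + $17,700 + $59,300 = $941,700
  Exemption: 25% × ($941,700 − $398,000) = $135,925 ≥ $92,000, so the exemption is fully phased out
  Base: $941,700 − $0 = $941,700
  $941,700 × 11% = $103,587

$208,468 > $103,587, so the regular income tax governs.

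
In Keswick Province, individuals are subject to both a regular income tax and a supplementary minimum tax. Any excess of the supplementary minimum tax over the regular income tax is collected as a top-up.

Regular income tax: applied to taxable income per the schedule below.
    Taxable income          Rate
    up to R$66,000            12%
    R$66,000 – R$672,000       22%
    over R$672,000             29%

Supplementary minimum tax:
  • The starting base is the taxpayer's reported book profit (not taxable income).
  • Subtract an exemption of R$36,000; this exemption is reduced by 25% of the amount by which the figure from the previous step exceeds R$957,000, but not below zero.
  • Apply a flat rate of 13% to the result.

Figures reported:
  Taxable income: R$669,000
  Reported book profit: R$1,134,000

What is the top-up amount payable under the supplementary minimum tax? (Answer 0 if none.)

R$6,840

Regular income tax:
  R$66,000 × 12% = R$7,920
  R$603,000 × 22% = R$132,660
  → R$140,580

Supplementary minimum tax:
  Base (reported book profit): R$1,134,000
  Exemption: 25% × (R$1,134,000 − R$957,000) = R$44,250 ≥ R$36,000, so the exemption is fully phased out
  Base: R$1,134,000 − R$0 = R$1,134,000
  R$1,134,000 × 13% = R$147,420

Excess of supplementary minimum tax over regular income tax: R$147,420 − R$140,580 = R$6,840.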